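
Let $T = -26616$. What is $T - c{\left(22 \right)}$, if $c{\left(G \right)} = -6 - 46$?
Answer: $-26564$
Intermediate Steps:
$c{\left(G \right)} = -52$
$T - c{\left(22 \right)} = -26616 - -52 = -26616 + 52 = -26564$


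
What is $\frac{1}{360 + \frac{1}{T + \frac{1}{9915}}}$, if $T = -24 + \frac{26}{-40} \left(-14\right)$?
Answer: $\frac{59093}{21269514} \approx 0.0027783$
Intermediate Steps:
$T = - \frac{149}{10}$ ($T = -24 + 26 \left(- \frac{1}{40}\right) \left(-14\right) = -24 - - \frac{91}{10} = -24 + \frac{91}{10} = - \frac{149}{10} \approx -14.9$)
$\frac{1}{360 + \frac{1}{T + \frac{1}{9915}}} = \frac{1}{360 + \frac{1}{- \frac{149}{10} + \frac{1}{9915}}} = \frac{1}{360 + \frac{1}{- \frac{59093}{3966}}} = \frac{1}{360 - \frac{3966}{59093}} = \frac{1}{\frac{21269514}{59093}} = \frac{59093}{21269514}$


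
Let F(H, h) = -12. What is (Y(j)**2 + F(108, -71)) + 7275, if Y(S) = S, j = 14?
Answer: 7459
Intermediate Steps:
(Y(j)**2 + F(108, -71)) + 7275 = (14**2 - 12) + 7275 = (196 - 12) + 7275 = 184 + 7275 = 7459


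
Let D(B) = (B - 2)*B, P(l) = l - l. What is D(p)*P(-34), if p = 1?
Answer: 0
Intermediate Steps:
P(l) = 0
D(B) = B*(-2 + B) (D(B) = (-2 + B)*B = B*(-2 + B))
D(p)*P(-34) = (1*(-2 + 1))*0 = (1*(-1))*0 = -1*0 = 0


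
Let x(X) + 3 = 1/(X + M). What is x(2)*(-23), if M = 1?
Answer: 184/3 ≈ 61.333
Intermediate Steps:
x(X) = -3 + 1/(1 + X) (x(X) = -3 + 1/(X + 1) = -3 + 1/(1 + X))
x(2)*(-23) = ((-2 - 3*2)/(1 + 2))*(-23) = ((-2 - 6)/3)*(-23) = ((⅓)*(-8))*(-23) = -8/3*(-23) = 184/3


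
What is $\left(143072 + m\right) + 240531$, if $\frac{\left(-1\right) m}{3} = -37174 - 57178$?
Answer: $666659$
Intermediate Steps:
$m = 283056$ ($m = - 3 \left(-37174 - 57178\right) = \left(-3\right) \left(-94352\right) = 283056$)
$\left(143072 + m\right) + 240531 = \left(143072 + 283056\right) + 240531 = 426128 + 240531 = 666659$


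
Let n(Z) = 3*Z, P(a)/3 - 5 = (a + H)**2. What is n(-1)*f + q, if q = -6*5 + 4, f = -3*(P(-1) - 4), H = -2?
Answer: 316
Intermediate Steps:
P(a) = 15 + 3*(-2 + a)**2 (P(a) = 15 + 3*(a - 2)**2 = 15 + 3*(-2 + a)**2)
f = -114 (f = -3*((15 + 3*(-2 - 1)**2) - 4) = -3*((15 + 3*(-3)**2) - 4) = -3*((15 + 3*9) - 4) = -3*((15 + 27) - 4) = -3*(42 - 4) = -3*38 = -114)
q = -26 (q = -30 + 4 = -26)
n(-1)*f + q = (3*(-1))*(-114) - 26 = -3*(-114) - 26 = 342 - 26 = 316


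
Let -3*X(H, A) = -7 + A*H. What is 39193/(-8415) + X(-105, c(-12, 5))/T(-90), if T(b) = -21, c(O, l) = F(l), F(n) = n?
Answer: -3341/255 ≈ -13.102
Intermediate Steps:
c(O, l) = l
X(H, A) = 7/3 - A*H/3 (X(H, A) = -(-7 + A*H)/3 = 7/3 - A*H/3)
39193/(-8415) + X(-105, c(-12, 5))/T(-90) = 39193/(-8415) + (7/3 - ⅓*5*(-105))/(-21) = 39193*(-1/8415) + (7/3 + 175)*(-1/21) = -3563/765 + (532/3)*(-1/21) = -3563/765 - 76/9 = -3341/255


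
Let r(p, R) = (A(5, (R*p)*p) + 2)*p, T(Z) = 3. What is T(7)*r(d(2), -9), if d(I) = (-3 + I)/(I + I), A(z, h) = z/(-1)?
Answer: 9/4 ≈ 2.2500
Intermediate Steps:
A(z, h) = -z (A(z, h) = z*(-1) = -z)
d(I) = (-3 + I)/(2*I) (d(I) = (-3 + I)/((2*I)) = (-3 + I)*(1/(2*I)) = (-3 + I)/(2*I))
r(p, R) = -3*p (r(p, R) = (-1*5 + 2)*p = (-5 + 2)*p = -3*p)
T(7)*r(d(2), -9) = 3*(-3*(-3 + 2)/(2*2)) = 3*(-3*(-1)/(2*2)) = 3*(-3*(-¼)) = 3*(¾) = 9/4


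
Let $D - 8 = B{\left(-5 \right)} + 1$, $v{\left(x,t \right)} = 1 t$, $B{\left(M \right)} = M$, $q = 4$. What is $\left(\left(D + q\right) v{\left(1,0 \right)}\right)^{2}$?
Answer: $0$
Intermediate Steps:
$v{\left(x,t \right)} = t$
$D = 4$ ($D = 8 + \left(-5 + 1\right) = 8 - 4 = 4$)
$\left(\left(D + q\right) v{\left(1,0 \right)}\right)^{2} = \left(\left(4 + 4\right) 0\right)^{2} = \left(8 \cdot 0\right)^{2} = 0^{2} = 0$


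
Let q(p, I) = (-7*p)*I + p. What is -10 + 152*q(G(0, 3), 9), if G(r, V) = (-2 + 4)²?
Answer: -37706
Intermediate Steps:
G(r, V) = 4 (G(r, V) = 2² = 4)
q(p, I) = p - 7*I*p (q(p, I) = -7*I*p + p = p - 7*I*p)
-10 + 152*q(G(0, 3), 9) = -10 + 152*(4*(1 - 7*9)) = -10 + 152*(4*(1 - 63)) = -10 + 152*(4*(-62)) = -10 + 152*(-248) = -10 - 37696 = -37706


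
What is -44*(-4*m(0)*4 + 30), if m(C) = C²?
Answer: -1320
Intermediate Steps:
-44*(-4*m(0)*4 + 30) = -44*(-4*0²*4 + 30) = -44*(-4*0*4 + 30) = -44*(0*4 + 30) = -44*(0 + 30) = -44*30 = -1320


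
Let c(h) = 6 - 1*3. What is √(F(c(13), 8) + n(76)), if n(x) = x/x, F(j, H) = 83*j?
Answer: 5*√10 ≈ 15.811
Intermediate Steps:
c(h) = 3 (c(h) = 6 - 3 = 3)
n(x) = 1
√(F(c(13), 8) + n(76)) = √(83*3 + 1) = √(249 + 1) = √250 = 5*√10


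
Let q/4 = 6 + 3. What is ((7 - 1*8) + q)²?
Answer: 1225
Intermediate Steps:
q = 36 (q = 4*(6 + 3) = 4*9 = 36)
((7 - 1*8) + q)² = ((7 - 1*8) + 36)² = ((7 - 8) + 36)² = (-1 + 36)² = 35² = 1225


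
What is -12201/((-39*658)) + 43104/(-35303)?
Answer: -32162045/43140266 ≈ -0.74552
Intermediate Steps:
-12201/((-39*658)) + 43104/(-35303) = -12201/(-25662) + 43104*(-1/35303) = -12201*(-1/25662) - 43104/35303 = 581/1222 - 43104/35303 = -32162045/43140266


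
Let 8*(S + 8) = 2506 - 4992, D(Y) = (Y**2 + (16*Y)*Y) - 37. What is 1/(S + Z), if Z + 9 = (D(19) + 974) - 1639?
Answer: 4/20429 ≈ 0.00019580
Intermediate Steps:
D(Y) = -37 + 17*Y**2 (D(Y) = (Y**2 + 16*Y**2) - 37 = 17*Y**2 - 37 = -37 + 17*Y**2)
S = -1275/4 (S = -8 + (2506 - 4992)/8 = -8 + (1/8)*(-2486) = -8 - 1243/4 = -1275/4 ≈ -318.75)
Z = 5426 (Z = -9 + (((-37 + 17*19**2) + 974) - 1639) = -9 + (((-37 + 17*361) + 974) - 1639) = -9 + (((-37 + 6137) + 974) - 1639) = -9 + ((6100 + 974) - 1639) = -9 + (7074 - 1639) = -9 + 5435 = 5426)
1/(S + Z) = 1/(-1275/4 + 5426) = 1/(20429/4) = 4/20429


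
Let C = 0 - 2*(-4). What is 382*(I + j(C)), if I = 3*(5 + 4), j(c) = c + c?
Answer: 16426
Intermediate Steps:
C = 8 (C = 0 + 8 = 8)
j(c) = 2*c
I = 27 (I = 3*9 = 27)
382*(I + j(C)) = 382*(27 + 2*8) = 382*(27 + 16) = 382*43 = 16426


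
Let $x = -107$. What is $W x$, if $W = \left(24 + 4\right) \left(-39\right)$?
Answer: $116844$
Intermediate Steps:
$W = -1092$ ($W = 28 \left(-39\right) = -1092$)
$W x = \left(-1092\right) \left(-107\right) = 116844$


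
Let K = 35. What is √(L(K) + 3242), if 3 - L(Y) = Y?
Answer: √3210 ≈ 56.657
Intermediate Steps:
L(Y) = 3 - Y
√(L(K) + 3242) = √((3 - 1*35) + 3242) = √((3 - 35) + 3242) = √(-32 + 3242) = √3210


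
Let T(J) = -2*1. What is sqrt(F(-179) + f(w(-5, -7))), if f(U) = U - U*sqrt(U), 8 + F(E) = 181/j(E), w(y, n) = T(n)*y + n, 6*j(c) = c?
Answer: sqrt(-354599 - 96123*sqrt(3))/179 ≈ 4.0328*I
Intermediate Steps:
j(c) = c/6
T(J) = -2
w(y, n) = n - 2*y (w(y, n) = -2*y + n = n - 2*y)
F(E) = -8 + 1086/E (F(E) = -8 + 181/((E/6)) = -8 + 181*(6/E) = -8 + 1086/E)
f(U) = U - U**(3/2)
sqrt(F(-179) + f(w(-5, -7))) = sqrt((-8 + 1086/(-179)) + ((-7 - 2*(-5)) - (-7 - 2*(-5))**(3/2))) = sqrt((-8 + 1086*(-1/179)) + ((-7 + 10) - (-7 + 10)**(3/2))) = sqrt((-8 - 1086/179) + (3 - 3**(3/2))) = sqrt(-2518/179 + (3 - 3*sqrt(3))) = sqrt(-1981/179 - 3*sqrt(3))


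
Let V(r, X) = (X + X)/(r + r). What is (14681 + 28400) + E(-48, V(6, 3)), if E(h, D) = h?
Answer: 43033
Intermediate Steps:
V(r, X) = X/r (V(r, X) = (2*X)/((2*r)) = (2*X)*(1/(2*r)) = X/r)
(14681 + 28400) + E(-48, V(6, 3)) = (14681 + 28400) - 48 = 43081 - 48 = 43033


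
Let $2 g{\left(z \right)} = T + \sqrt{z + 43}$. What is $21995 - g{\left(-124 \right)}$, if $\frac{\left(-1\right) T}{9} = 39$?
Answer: $\frac{44341}{2} - \frac{9 i}{2} \approx 22171.0 - 4.5 i$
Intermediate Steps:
$T = -351$ ($T = \left(-9\right) 39 = -351$)
$g{\left(z \right)} = - \frac{351}{2} + \frac{\sqrt{43 + z}}{2}$ ($g{\left(z \right)} = \frac{-351 + \sqrt{z + 43}}{2} = \frac{-351 + \sqrt{43 + z}}{2} = - \frac{351}{2} + \frac{\sqrt{43 + z}}{2}$)
$21995 - g{\left(-124 \right)} = 21995 - \left(- \frac{351}{2} + \frac{\sqrt{43 - 124}}{2}\right) = 21995 - \left(- \frac{351}{2} + \frac{\sqrt{-81}}{2}\right) = 21995 - \left(- \frac{351}{2} + \frac{9 i}{2}\right) = 21995 + \left(\frac{351}{2} - \frac{9 i}{2}\right) = \frac{44341}{2} - \frac{9 i}{2}$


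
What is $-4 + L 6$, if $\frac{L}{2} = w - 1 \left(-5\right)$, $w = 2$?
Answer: $80$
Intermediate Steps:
$L = 14$ ($L = 2 \left(2 - 1 \left(-5\right)\right) = 2 \left(2 - -5\right) = 2 \left(2 + 5\right) = 2 \cdot 7 = 14$)
$-4 + L 6 = -4 + 14 \cdot 6 = -4 + 84 = 80$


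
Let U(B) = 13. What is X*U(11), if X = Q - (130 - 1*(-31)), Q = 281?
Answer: 1560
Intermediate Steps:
X = 120 (X = 281 - (130 - 1*(-31)) = 281 - (130 + 31) = 281 - 1*161 = 281 - 161 = 120)
X*U(11) = 120*13 = 1560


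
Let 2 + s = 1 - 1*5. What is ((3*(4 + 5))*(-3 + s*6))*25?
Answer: -26325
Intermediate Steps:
s = -6 (s = -2 + (1 - 1*5) = -2 + (1 - 5) = -2 - 4 = -6)
((3*(4 + 5))*(-3 + s*6))*25 = ((3*(4 + 5))*(-3 - 6*6))*25 = ((3*9)*(-3 - 36))*25 = (27*(-39))*25 = -1053*25 = -26325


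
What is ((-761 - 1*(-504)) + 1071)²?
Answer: 662596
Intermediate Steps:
((-761 - 1*(-504)) + 1071)² = ((-761 + 504) + 1071)² = (-257 + 1071)² = 814² = 662596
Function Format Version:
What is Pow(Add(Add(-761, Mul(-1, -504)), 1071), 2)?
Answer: 662596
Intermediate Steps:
Pow(Add(Add(-761, Mul(-1, -504)), 1071), 2) = Pow(Add(Add(-761, 504), 1071), 2) = Pow(Add(-257, 1071), 2) = Pow(814, 2) = 662596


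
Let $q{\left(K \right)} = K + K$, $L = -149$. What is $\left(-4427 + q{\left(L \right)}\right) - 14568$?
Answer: $-19293$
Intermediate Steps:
$q{\left(K \right)} = 2 K$
$\left(-4427 + q{\left(L \right)}\right) - 14568 = \left(-4427 + 2 \left(-149\right)\right) - 14568 = \left(-4427 - 298\right) - 14568 = -4725 - 14568 = -19293$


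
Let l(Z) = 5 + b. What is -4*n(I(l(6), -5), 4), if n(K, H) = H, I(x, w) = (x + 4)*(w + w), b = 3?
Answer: -16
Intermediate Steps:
l(Z) = 8 (l(Z) = 5 + 3 = 8)
I(x, w) = 2*w*(4 + x) (I(x, w) = (4 + x)*(2*w) = 2*w*(4 + x))
-4*n(I(l(6), -5), 4) = -4*4 = -16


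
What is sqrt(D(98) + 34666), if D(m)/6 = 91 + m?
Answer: 10*sqrt(358) ≈ 189.21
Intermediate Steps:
D(m) = 546 + 6*m (D(m) = 6*(91 + m) = 546 + 6*m)
sqrt(D(98) + 34666) = sqrt((546 + 6*98) + 34666) = sqrt((546 + 588) + 34666) = sqrt(1134 + 34666) = sqrt(35800) = 10*sqrt(358)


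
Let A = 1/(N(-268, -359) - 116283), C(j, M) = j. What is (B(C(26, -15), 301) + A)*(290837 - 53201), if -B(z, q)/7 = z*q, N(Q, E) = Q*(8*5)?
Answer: -1653347324467692/127003 ≈ -1.3018e+10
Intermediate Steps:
N(Q, E) = 40*Q (N(Q, E) = Q*40 = 40*Q)
B(z, q) = -7*q*z (B(z, q) = -7*z*q = -7*q*z)
A = -1/127003 (A = 1/(40*(-268) - 116283) = 1/(-10720 - 116283) = 1/(-127003) = -1/127003 ≈ -7.8738e-6)
(B(C(26, -15), 301) + A)*(290837 - 53201) = (-7*301*26 - 1/127003)*(290837 - 53201) = (-54782 - 1/127003)*237636 = -6957478347/127003*237636 = -1653347324467692/127003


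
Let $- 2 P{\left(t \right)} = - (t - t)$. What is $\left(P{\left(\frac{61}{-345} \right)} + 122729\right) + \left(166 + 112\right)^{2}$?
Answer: $200013$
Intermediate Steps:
$P{\left(t \right)} = 0$ ($P{\left(t \right)} = - \frac{\left(-1\right) \left(t - t\right)}{2} = - \frac{\left(-1\right) 0}{2} = \left(- \frac{1}{2}\right) 0 = 0$)
$\left(P{\left(\frac{61}{-345} \right)} + 122729\right) + \left(166 + 112\right)^{2} = \left(0 + 122729\right) + \left(166 + 112\right)^{2} = 122729 + 278^{2} = 122729 + 77284 = 200013$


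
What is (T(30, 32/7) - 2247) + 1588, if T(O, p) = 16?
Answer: -643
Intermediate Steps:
(T(30, 32/7) - 2247) + 1588 = (16 - 2247) + 1588 = -2231 + 1588 = -643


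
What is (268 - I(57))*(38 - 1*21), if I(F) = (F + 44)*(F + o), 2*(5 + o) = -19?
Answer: -136833/2 ≈ -68417.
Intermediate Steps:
o = -29/2 (o = -5 + (1/2)*(-19) = -5 - 19/2 = -29/2 ≈ -14.500)
I(F) = (44 + F)*(-29/2 + F) (I(F) = (F + 44)*(F - 29/2) = (44 + F)*(-29/2 + F))
(268 - I(57))*(38 - 1*21) = (268 - (-638 + 57**2 + (59/2)*57))*(38 - 1*21) = (268 - (-638 + 3249 + 3363/2))*(38 - 21) = (268 - 1*8585/2)*17 = (268 - 8585/2)*17 = -8049/2*17 = -136833/2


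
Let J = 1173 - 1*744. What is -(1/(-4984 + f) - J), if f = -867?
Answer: 2510080/5851 ≈ 429.00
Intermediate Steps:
J = 429 (J = 1173 - 744 = 429)
-(1/(-4984 + f) - J) = -(1/(-4984 - 867) - 1*429) = -(1/(-5851) - 429) = -(-1/5851 - 429) = -1*(-2510080/5851) = 2510080/5851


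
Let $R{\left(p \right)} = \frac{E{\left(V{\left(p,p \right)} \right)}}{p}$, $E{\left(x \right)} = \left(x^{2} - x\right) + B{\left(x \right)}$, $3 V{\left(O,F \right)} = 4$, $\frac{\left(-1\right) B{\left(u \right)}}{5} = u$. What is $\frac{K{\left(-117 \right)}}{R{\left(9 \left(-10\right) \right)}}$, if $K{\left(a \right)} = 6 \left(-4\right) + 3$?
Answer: $- \frac{1215}{4} \approx -303.75$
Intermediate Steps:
$B{\left(u \right)} = - 5 u$
$V{\left(O,F \right)} = \frac{4}{3}$ ($V{\left(O,F \right)} = \frac{1}{3} \cdot 4 = \frac{4}{3}$)
$K{\left(a \right)} = -21$ ($K{\left(a \right)} = -24 + 3 = -21$)
$E{\left(x \right)} = x^{2} - 6 x$ ($E{\left(x \right)} = \left(x^{2} - x\right) - 5 x = x^{2} - 6 x$)
$R{\left(p \right)} = - \frac{56}{9 p}$ ($R{\left(p \right)} = \frac{\frac{4}{3} \left(-6 + \frac{4}{3}\right)}{p} = \frac{\frac{4}{3} \left(- \frac{14}{3}\right)}{p} = - \frac{56}{9 p}$)
$\frac{K{\left(-117 \right)}}{R{\left(9 \left(-10\right) \right)}} = - \frac{21}{\left(- \frac{56}{9}\right) \frac{1}{9 \left(-10\right)}} = - \frac{21}{\left(- \frac{56}{9}\right) \frac{1}{-90}} = - \frac{21}{\left(- \frac{56}{9}\right) \left(- \frac{1}{90}\right)} = - \frac{21}{\frac{28}{405}} = \left(-21\right) \frac{405}{28} = - \frac{1215}{4}$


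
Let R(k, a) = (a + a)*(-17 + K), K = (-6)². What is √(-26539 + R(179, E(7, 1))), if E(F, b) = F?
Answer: I*√26273 ≈ 162.09*I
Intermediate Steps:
K = 36
R(k, a) = 38*a (R(k, a) = (a + a)*(-17 + 36) = (2*a)*19 = 38*a)
√(-26539 + R(179, E(7, 1))) = √(-26539 + 38*7) = √(-26539 + 266) = √(-26273) = I*√26273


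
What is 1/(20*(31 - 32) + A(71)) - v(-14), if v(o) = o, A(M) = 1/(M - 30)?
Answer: 11425/819 ≈ 13.950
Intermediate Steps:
A(M) = 1/(-30 + M)
1/(20*(31 - 32) + A(71)) - v(-14) = 1/(20*(31 - 32) + 1/(-30 + 71)) - 1*(-14) = 1/(20*(-1) + 1/41) + 14 = 1/(-20 + 1/41) + 14 = 1/(-819/41) + 14 = -41/819 + 14 = 11425/819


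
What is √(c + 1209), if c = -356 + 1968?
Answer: √2821 ≈ 53.113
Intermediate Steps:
c = 1612
√(c + 1209) = √(1612 + 1209) = √2821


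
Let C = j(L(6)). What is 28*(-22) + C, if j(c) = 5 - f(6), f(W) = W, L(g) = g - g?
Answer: -617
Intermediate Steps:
L(g) = 0
j(c) = -1 (j(c) = 5 - 1*6 = 5 - 6 = -1)
C = -1
28*(-22) + C = 28*(-22) - 1 = -616 - 1 = -617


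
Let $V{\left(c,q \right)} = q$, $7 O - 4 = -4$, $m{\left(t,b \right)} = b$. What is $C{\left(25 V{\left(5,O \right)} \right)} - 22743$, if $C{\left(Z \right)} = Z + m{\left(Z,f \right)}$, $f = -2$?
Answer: $-22745$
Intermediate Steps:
$O = 0$ ($O = \frac{4}{7} + \frac{1}{7} \left(-4\right) = \frac{4}{7} - \frac{4}{7} = 0$)
$C{\left(Z \right)} = -2 + Z$ ($C{\left(Z \right)} = Z - 2 = -2 + Z$)
$C{\left(25 V{\left(5,O \right)} \right)} - 22743 = \left(-2 + 25 \cdot 0\right) - 22743 = \left(-2 + 0\right) - 22743 = -2 - 22743 = -22745$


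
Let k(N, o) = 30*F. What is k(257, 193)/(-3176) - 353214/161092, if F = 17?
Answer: -150495573/63953524 ≈ -2.3532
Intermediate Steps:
k(N, o) = 510 (k(N, o) = 30*17 = 510)
k(257, 193)/(-3176) - 353214/161092 = 510/(-3176) - 353214/161092 = 510*(-1/3176) - 353214*1/161092 = -255/1588 - 176607/80546 = -150495573/63953524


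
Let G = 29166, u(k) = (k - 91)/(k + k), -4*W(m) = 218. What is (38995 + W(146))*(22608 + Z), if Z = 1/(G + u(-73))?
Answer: 3748954089006913/4258400 ≈ 8.8037e+8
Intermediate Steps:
W(m) = -109/2 (W(m) = -¼*218 = -109/2)
u(k) = (-91 + k)/(2*k) (u(k) = (-91 + k)/((2*k)) = (-91 + k)*(1/(2*k)) = (-91 + k)/(2*k))
Z = 73/2129200 (Z = 1/(29166 + (½)*(-91 - 73)/(-73)) = 1/(29166 + (½)*(-1/73)*(-164)) = 1/(29166 + 82/73) = 1/(2129200/73) = 73/2129200 ≈ 3.4285e-5)
(38995 + W(146))*(22608 + Z) = (38995 - 109/2)*(22608 + 73/2129200) = (77881/2)*(48136953673/2129200) = 3748954089006913/4258400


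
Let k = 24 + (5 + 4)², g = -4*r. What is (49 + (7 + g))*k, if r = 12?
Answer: 840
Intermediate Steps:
g = -48 (g = -4*12 = -48)
k = 105 (k = 24 + 9² = 24 + 81 = 105)
(49 + (7 + g))*k = (49 + (7 - 48))*105 = (49 - 41)*105 = 8*105 = 840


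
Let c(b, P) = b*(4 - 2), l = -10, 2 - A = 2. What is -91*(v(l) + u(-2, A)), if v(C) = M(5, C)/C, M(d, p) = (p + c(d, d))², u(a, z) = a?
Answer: 182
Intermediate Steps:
A = 0 (A = 2 - 1*2 = 2 - 2 = 0)
c(b, P) = 2*b (c(b, P) = b*2 = 2*b)
M(d, p) = (p + 2*d)²
v(C) = (10 + C)²/C (v(C) = (C + 2*5)²/C = (C + 10)²/C = (10 + C)²/C)
-91*(v(l) + u(-2, A)) = -91*((10 - 10)²/(-10) - 2) = -91*(-⅒*0² - 2) = -91*(-⅒*0 - 2) = -91*(0 - 2) = -91*(-2) = 182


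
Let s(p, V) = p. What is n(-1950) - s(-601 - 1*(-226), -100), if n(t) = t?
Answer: -1575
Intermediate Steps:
n(-1950) - s(-601 - 1*(-226), -100) = -1950 - (-601 - 1*(-226)) = -1950 - (-601 + 226) = -1950 - 1*(-375) = -1950 + 375 = -1575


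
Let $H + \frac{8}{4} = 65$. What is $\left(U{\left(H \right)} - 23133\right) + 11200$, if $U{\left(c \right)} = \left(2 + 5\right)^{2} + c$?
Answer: $-11821$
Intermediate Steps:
$H = 63$ ($H = -2 + 65 = 63$)
$U{\left(c \right)} = 49 + c$ ($U{\left(c \right)} = 7^{2} + c = 49 + c$)
$\left(U{\left(H \right)} - 23133\right) + 11200 = \left(\left(49 + 63\right) - 23133\right) + 11200 = \left(112 - 23133\right) + 11200 = -23021 + 11200 = -11821$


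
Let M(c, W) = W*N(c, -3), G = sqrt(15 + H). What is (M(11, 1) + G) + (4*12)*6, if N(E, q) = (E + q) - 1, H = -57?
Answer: 295 + I*sqrt(42) ≈ 295.0 + 6.4807*I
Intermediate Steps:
G = I*sqrt(42) (G = sqrt(15 - 57) = sqrt(-42) = I*sqrt(42) ≈ 6.4807*I)
N(E, q) = -1 + E + q
M(c, W) = W*(-4 + c) (M(c, W) = W*(-1 + c - 3) = W*(-4 + c))
(M(11, 1) + G) + (4*12)*6 = (1*(-4 + 11) + I*sqrt(42)) + (4*12)*6 = (1*7 + I*sqrt(42)) + 48*6 = (7 + I*sqrt(42)) + 288 = 295 + I*sqrt(42)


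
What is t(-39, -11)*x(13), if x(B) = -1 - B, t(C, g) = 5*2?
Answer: -140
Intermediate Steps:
t(C, g) = 10
t(-39, -11)*x(13) = 10*(-1 - 1*13) = 10*(-1 - 13) = 10*(-14) = -140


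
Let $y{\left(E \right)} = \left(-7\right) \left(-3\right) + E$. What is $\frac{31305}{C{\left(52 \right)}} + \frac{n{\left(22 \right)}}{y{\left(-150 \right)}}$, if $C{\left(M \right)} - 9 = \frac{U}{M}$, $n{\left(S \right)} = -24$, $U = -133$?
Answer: $\frac{14000132}{2881} \approx 4859.5$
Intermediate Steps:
$y{\left(E \right)} = 21 + E$
$C{\left(M \right)} = 9 - \frac{133}{M}$
$\frac{31305}{C{\left(52 \right)}} + \frac{n{\left(22 \right)}}{y{\left(-150 \right)}} = \frac{31305}{9 - \frac{133}{52}} - \frac{24}{21 - 150} = \frac{31305}{9 - \frac{133}{52}} - \frac{24}{-129} = \frac{31305}{9 - \frac{133}{52}} - - \frac{8}{43} = \frac{31305}{\frac{335}{52}} + \frac{8}{43} = 31305 \cdot \frac{52}{335} + \frac{8}{43} = \frac{325572}{67} + \frac{8}{43} = \frac{14000132}{2881}$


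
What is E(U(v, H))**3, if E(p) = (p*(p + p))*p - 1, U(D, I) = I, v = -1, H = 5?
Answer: 15438249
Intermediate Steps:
E(p) = -1 + 2*p**3 (E(p) = (p*(2*p))*p - 1 = (2*p**2)*p - 1 = 2*p**3 - 1 = -1 + 2*p**3)
E(U(v, H))**3 = (-1 + 2*5**3)**3 = (-1 + 2*125)**3 = (-1 + 250)**3 = 249**3 = 15438249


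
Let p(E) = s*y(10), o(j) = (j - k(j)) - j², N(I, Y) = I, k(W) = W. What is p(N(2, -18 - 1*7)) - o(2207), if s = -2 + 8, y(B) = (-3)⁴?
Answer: 4871335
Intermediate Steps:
o(j) = -j² (o(j) = (j - j) - j² = 0 - j² = -j²)
y(B) = 81
s = 6
p(E) = 486 (p(E) = 6*81 = 486)
p(N(2, -18 - 1*7)) - o(2207) = 486 - (-1)*2207² = 486 - (-1)*4870849 = 486 - 1*(-4870849) = 486 + 4870849 = 4871335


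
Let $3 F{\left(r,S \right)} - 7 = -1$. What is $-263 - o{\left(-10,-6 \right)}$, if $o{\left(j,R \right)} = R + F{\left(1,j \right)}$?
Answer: $-259$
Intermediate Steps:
$F{\left(r,S \right)} = 2$ ($F{\left(r,S \right)} = \frac{7}{3} + \frac{1}{3} \left(-1\right) = \frac{7}{3} - \frac{1}{3} = 2$)
$o{\left(j,R \right)} = 2 + R$ ($o{\left(j,R \right)} = R + 2 = 2 + R$)
$-263 - o{\left(-10,-6 \right)} = -263 - \left(2 - 6\right) = -263 - -4 = -263 + 4 = -259$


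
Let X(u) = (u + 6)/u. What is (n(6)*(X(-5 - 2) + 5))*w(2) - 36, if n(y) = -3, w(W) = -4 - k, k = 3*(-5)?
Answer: -1440/7 ≈ -205.71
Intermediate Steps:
k = -15
w(W) = 11 (w(W) = -4 - 1*(-15) = -4 + 15 = 11)
X(u) = (6 + u)/u
(n(6)*(X(-5 - 2) + 5))*w(2) - 36 = -3*((6 + (-5 - 2))/(-5 - 2) + 5)*11 - 36 = -3*((6 - 7)/(-7) + 5)*11 - 36 = -3*(-⅐*(-1) + 5)*11 - 36 = -3*(⅐ + 5)*11 - 36 = -3*36/7*11 - 36 = -108/7*11 - 36 = -1188/7 - 36 = -1440/7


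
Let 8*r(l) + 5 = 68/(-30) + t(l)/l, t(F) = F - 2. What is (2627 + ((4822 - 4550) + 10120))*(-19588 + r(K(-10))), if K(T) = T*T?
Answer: -306031683317/1200 ≈ -2.5503e+8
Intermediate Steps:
t(F) = -2 + F
K(T) = T²
r(l) = -109/120 + (-2 + l)/(8*l) (r(l) = -5/8 + (68/(-30) + (-2 + l)/l)/8 = -5/8 + (68*(-1/30) + (-2 + l)/l)/8 = -5/8 + (-34/15 + (-2 + l)/l)/8 = -5/8 + (-17/60 + (-2 + l)/(8*l)) = -109/120 + (-2 + l)/(8*l))
(2627 + ((4822 - 4550) + 10120))*(-19588 + r(K(-10))) = (2627 + ((4822 - 4550) + 10120))*(-19588 + (-15 - 47*(-10)²)/(60*((-10)²))) = (2627 + (272 + 10120))*(-19588 + (1/60)*(-15 - 47*100)/100) = (2627 + 10392)*(-19588 + (1/60)*(1/100)*(-15 - 4700)) = 13019*(-19588 + (1/60)*(1/100)*(-4715)) = 13019*(-19588 - 943/1200) = 13019*(-23506543/1200) = -306031683317/1200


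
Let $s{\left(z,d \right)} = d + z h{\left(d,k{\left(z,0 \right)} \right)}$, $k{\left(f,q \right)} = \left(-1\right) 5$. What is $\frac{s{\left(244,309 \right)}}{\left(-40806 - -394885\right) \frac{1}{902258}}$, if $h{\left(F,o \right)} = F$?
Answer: $\frac{68305441890}{354079} \approx 1.9291 \cdot 10^{5}$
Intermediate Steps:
$k{\left(f,q \right)} = -5$
$s{\left(z,d \right)} = d + d z$ ($s{\left(z,d \right)} = d + z d = d + d z$)
$\frac{s{\left(244,309 \right)}}{\left(-40806 - -394885\right) \frac{1}{902258}} = \frac{309 \left(1 + 244\right)}{\left(-40806 - -394885\right) \frac{1}{902258}} = \frac{309 \cdot 245}{\left(-40806 + 394885\right) \frac{1}{902258}} = \frac{75705}{354079 \cdot \frac{1}{902258}} = \frac{75705}{\frac{354079}{902258}} = 75705 \cdot \frac{902258}{354079} = \frac{68305441890}{354079}$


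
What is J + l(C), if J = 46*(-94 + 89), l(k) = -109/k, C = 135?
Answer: -31159/135 ≈ -230.81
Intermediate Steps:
J = -230 (J = 46*(-5) = -230)
J + l(C) = -230 - 109/135 = -31159/135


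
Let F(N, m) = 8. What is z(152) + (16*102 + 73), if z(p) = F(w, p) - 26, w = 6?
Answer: 1687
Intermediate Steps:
z(p) = -18 (z(p) = 8 - 26 = -18)
z(152) + (16*102 + 73) = -18 + (16*102 + 73) = -18 + (1632 + 73) = -18 + 1705 = 1687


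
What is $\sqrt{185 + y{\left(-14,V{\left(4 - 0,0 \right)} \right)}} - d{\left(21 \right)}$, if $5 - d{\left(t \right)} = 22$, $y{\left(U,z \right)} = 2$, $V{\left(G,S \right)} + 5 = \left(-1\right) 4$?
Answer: $17 + \sqrt{187} \approx 30.675$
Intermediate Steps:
$V{\left(G,S \right)} = -9$ ($V{\left(G,S \right)} = -5 - 4 = -9$)
$d{\left(t \right)} = -17$ ($d{\left(t \right)} = 5 - 22 = -17$)
$\sqrt{185 + y{\left(-14,V{\left(4 - 0,0 \right)} \right)}} - d{\left(21 \right)} = \sqrt{185 + 2} - -17 = \sqrt{187} + 17 = 17 + \sqrt{187}$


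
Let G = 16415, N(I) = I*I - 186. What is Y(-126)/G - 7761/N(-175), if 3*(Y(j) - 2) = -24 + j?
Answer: -128857887/499656185 ≈ -0.25789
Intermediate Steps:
Y(j) = -6 + j/3 (Y(j) = 2 + (-24 + j)/3 = 2 + (-8 + j/3) = -6 + j/3)
N(I) = -186 + I**2 (N(I) = I**2 - 186 = -186 + I**2)
Y(-126)/G - 7761/N(-175) = (-6 + (1/3)*(-126))/16415 - 7761/(-186 + (-175)**2) = (-6 - 42)*(1/16415) - 7761/(-186 + 30625) = -48*1/16415 - 7761/30439 = -48/16415 - 7761*1/30439 = -48/16415 - 7761/30439 = -128857887/499656185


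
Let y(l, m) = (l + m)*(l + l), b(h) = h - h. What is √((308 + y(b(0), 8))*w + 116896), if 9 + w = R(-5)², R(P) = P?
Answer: 36*√94 ≈ 349.03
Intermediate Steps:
b(h) = 0
y(l, m) = 2*l*(l + m) (y(l, m) = (l + m)*(2*l) = 2*l*(l + m))
w = 16 (w = -9 + (-5)² = -9 + 25 = 16)
√((308 + y(b(0), 8))*w + 116896) = √((308 + 2*0*(0 + 8))*16 + 116896) = √((308 + 2*0*8)*16 + 116896) = √((308 + 0)*16 + 116896) = √(308*16 + 116896) = √(4928 + 116896) = √121824 = 36*√94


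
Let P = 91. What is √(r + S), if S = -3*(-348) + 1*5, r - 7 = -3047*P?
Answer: I*√276221 ≈ 525.57*I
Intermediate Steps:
r = -277270 (r = 7 - 3047*91 = 7 - 277277 = -277270)
S = 1049 (S = 1044 + 5 = 1049)
√(r + S) = √(-277270 + 1049) = √(-276221) = I*√276221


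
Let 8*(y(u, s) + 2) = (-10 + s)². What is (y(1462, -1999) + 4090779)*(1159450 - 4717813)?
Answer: -130813597439811/8 ≈ -1.6352e+13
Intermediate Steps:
y(u, s) = -2 + (-10 + s)²/8
(y(1462, -1999) + 4090779)*(1159450 - 4717813) = ((-2 + (-10 - 1999)²/8) + 4090779)*(1159450 - 4717813) = ((-2 + (⅛)*(-2009)²) + 4090779)*(-3558363) = ((-2 + (⅛)*4036081) + 4090779)*(-3558363) = ((-2 + 4036081/8) + 4090779)*(-3558363) = (4036065/8 + 4090779)*(-3558363) = (36762297/8)*(-3558363) = -130813597439811/8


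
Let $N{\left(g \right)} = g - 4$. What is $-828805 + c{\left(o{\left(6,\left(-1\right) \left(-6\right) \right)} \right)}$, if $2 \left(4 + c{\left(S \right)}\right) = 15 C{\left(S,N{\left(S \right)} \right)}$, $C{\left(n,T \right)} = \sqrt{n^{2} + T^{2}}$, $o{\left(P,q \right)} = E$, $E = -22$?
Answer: $-828809 + 15 \sqrt{290} \approx -8.2855 \cdot 10^{5}$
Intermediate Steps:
$o{\left(P,q \right)} = -22$
$N{\left(g \right)} = -4 + g$ ($N{\left(g \right)} = g - 4 = -4 + g$)
$C{\left(n,T \right)} = \sqrt{T^{2} + n^{2}}$
$c{\left(S \right)} = -4 + \frac{15 \sqrt{S^{2} + \left(-4 + S\right)^{2}}}{2}$ ($c{\left(S \right)} = -4 + \frac{15 \sqrt{\left(-4 + S\right)^{2} + S^{2}}}{2} = -4 + \frac{15 \sqrt{S^{2} + \left(-4 + S\right)^{2}}}{2}$)
$-828805 + c{\left(o{\left(6,\left(-1\right) \left(-6\right) \right)} \right)} = -828805 - \left(4 - \frac{15 \sqrt{\left(-22\right)^{2} + \left(-4 - 22\right)^{2}}}{2}\right) = -828805 - \left(4 - \frac{15 \sqrt{484 + \left(-26\right)^{2}}}{2}\right) = -828805 - \left(4 - \frac{15 \sqrt{484 + 676}}{2}\right) = -828805 - \left(4 - \frac{15 \sqrt{1160}}{2}\right) = -828805 - \left(4 - \frac{15 \cdot 2 \sqrt{290}}{2}\right) = -828805 - \left(4 - 15 \sqrt{290}\right) = -828809 + 15 \sqrt{290}$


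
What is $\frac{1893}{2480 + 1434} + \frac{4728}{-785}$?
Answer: $- \frac{17019387}{3072490} \approx -5.5393$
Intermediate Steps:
$\frac{1893}{2480 + 1434} + \frac{4728}{-785} = \frac{1893}{3914} + 4728 \left(- \frac{1}{785}\right) = 1893 \cdot \frac{1}{3914} - \frac{4728}{785} = \frac{1893}{3914} - \frac{4728}{785} = - \frac{17019387}{3072490}$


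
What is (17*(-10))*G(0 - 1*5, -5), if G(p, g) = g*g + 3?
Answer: -4760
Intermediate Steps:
G(p, g) = 3 + g² (G(p, g) = g² + 3 = 3 + g²)
(17*(-10))*G(0 - 1*5, -5) = (17*(-10))*(3 + (-5)²) = -170*(3 + 25) = -170*28 = -4760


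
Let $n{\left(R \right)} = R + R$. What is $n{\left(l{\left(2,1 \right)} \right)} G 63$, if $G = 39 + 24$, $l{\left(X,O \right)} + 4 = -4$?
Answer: $-63504$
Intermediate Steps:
$l{\left(X,O \right)} = -8$ ($l{\left(X,O \right)} = -4 - 4 = -8$)
$G = 63$
$n{\left(R \right)} = 2 R$
$n{\left(l{\left(2,1 \right)} \right)} G 63 = 2 \left(-8\right) 63 \cdot 63 = \left(-16\right) 63 \cdot 63 = \left(-1008\right) 63 = -63504$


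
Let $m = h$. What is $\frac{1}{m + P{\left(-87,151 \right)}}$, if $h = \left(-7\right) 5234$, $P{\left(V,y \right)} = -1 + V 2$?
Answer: $- \frac{1}{36813} \approx -2.7164 \cdot 10^{-5}$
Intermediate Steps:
$P{\left(V,y \right)} = -1 + 2 V$
$h = -36638$
$m = -36638$
$\frac{1}{m + P{\left(-87,151 \right)}} = \frac{1}{-36638 + \left(-1 + 2 \left(-87\right)\right)} = \frac{1}{-36638 - 175} = \frac{1}{-36813} = - \frac{1}{36813}$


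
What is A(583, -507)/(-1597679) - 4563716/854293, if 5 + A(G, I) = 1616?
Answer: -7292729481187/1364885985947 ≈ -5.3431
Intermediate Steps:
A(G, I) = 1611 (A(G, I) = -5 + 1616 = 1611)
A(583, -507)/(-1597679) - 4563716/854293 = 1611/(-1597679) - 4563716/854293 = 1611*(-1/1597679) - 4563716*1/854293 = -1611/1597679 - 4563716/854293 = -7292729481187/1364885985947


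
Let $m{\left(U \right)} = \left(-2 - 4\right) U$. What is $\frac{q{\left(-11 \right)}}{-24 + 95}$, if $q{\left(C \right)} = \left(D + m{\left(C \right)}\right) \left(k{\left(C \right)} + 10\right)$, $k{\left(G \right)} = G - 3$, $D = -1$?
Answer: $- \frac{260}{71} \approx -3.662$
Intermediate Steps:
$k{\left(G \right)} = -3 + G$ ($k{\left(G \right)} = G - 3 = -3 + G$)
$m{\left(U \right)} = - 6 U$
$q{\left(C \right)} = \left(-1 - 6 C\right) \left(7 + C\right)$ ($q{\left(C \right)} = \left(-1 - 6 C\right) \left(\left(-3 + C\right) + 10\right) = \left(-1 - 6 C\right) \left(7 + C\right)$)
$\frac{q{\left(-11 \right)}}{-24 + 95} = \frac{-7 - -473 - 6 \left(-11\right)^{2}}{-24 + 95} = \frac{-7 + 473 - 726}{71} = \frac{1}{71} \left(-260\right) = - \frac{260}{71}$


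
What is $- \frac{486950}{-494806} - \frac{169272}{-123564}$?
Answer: $\frac{5996928793}{2547508691} \approx 2.354$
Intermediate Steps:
$- \frac{486950}{-494806} - \frac{169272}{-123564} = \left(-486950\right) \left(- \frac{1}{494806}\right) - - \frac{14106}{10297} = \frac{243475}{247403} + \frac{14106}{10297} = \frac{5996928793}{2547508691}$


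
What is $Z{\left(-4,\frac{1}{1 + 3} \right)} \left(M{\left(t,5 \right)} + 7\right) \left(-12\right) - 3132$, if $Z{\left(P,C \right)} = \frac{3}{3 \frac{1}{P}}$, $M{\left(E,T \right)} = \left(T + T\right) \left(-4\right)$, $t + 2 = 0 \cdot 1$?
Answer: $-4716$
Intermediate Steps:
$t = -2$ ($t = -2 + 0 \cdot 1 = -2 + 0 = -2$)
$M{\left(E,T \right)} = - 8 T$ ($M{\left(E,T \right)} = 2 T \left(-4\right) = - 8 T$)
$Z{\left(P,C \right)} = P$ ($Z{\left(P,C \right)} = 3 \frac{P}{3} = P$)
$Z{\left(-4,\frac{1}{1 + 3} \right)} \left(M{\left(t,5 \right)} + 7\right) \left(-12\right) - 3132 = - 4 \left(\left(-8\right) 5 + 7\right) \left(-12\right) - 3132 = - 4 \left(-40 + 7\right) \left(-12\right) - 3132 = \left(-4\right) \left(-33\right) \left(-12\right) - 3132 = 132 \left(-12\right) - 3132 = -1584 - 3132 = -4716$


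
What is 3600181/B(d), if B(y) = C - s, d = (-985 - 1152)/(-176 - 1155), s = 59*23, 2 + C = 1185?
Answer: -3600181/174 ≈ -20691.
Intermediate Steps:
C = 1183 (C = -2 + 1185 = 1183)
s = 1357
d = 2137/1331 (d = -2137/(-1331) = -2137*(-1/1331) = 2137/1331 ≈ 1.6056)
B(y) = -174 (B(y) = 1183 - 1*1357 = 1183 - 1357 = -174)
3600181/B(d) = 3600181/(-174) = 3600181*(-1/174) = -3600181/174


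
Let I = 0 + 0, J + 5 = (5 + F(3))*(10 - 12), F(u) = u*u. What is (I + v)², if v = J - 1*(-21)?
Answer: 144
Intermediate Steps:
F(u) = u²
J = -33 (J = -5 + (5 + 3²)*(10 - 12) = -5 + (5 + 9)*(-2) = -5 + 14*(-2) = -5 - 28 = -33)
v = -12 (v = -33 - 1*(-21) = -33 + 21 = -12)
I = 0
(I + v)² = (0 - 12)² = (-12)² = 144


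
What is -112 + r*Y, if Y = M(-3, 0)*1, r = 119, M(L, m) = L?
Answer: -469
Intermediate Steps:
Y = -3 (Y = -3*1 = -3)
-112 + r*Y = -112 + 119*(-3) = -112 - 357 = -469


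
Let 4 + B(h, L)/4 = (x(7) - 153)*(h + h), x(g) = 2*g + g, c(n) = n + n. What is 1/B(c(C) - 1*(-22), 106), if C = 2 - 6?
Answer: -1/14800 ≈ -6.7568e-5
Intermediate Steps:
C = -4
c(n) = 2*n
x(g) = 3*g
B(h, L) = -16 - 1056*h (B(h, L) = -16 + 4*((3*7 - 153)*(h + h)) = -16 + 4*((21 - 153)*(2*h)) = -16 + 4*(-264*h) = -16 - 1056*h)
1/B(c(C) - 1*(-22), 106) = 1/(-16 - 1056*(2*(-4) - 1*(-22))) = 1/(-16 - 1056*(-8 + 22)) = 1/(-16 - 1056*14) = 1/(-16 - 14784) = 1/(-14800) = -1/14800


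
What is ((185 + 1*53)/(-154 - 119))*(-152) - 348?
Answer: -8404/39 ≈ -215.49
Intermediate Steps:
((185 + 1*53)/(-154 - 119))*(-152) - 348 = ((185 + 53)/(-273))*(-152) - 348 = (238*(-1/273))*(-152) - 348 = -34/39*(-152) - 348 = 5168/39 - 348 = -8404/39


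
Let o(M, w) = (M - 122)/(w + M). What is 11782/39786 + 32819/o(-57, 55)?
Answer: 1306791223/3560847 ≈ 366.99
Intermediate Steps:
o(M, w) = (-122 + M)/(M + w)
11782/39786 + 32819/o(-57, 55) = 11782/39786 + 32819/(((-122 - 57)/(-57 + 55))) = 11782*(1/39786) + 32819/((-179/(-2))) = 5891/19893 + 32819/((-½*(-179))) = 5891/19893 + 32819/(179/2) = 5891/19893 + 32819*(2/179) = 5891/19893 + 65638/179 = 1306791223/3560847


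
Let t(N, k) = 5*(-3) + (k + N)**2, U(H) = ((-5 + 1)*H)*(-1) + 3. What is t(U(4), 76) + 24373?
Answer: 33383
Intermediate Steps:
U(H) = 3 + 4*H (U(H) = -4*H*(-1) + 3 = 4*H + 3 = 3 + 4*H)
t(N, k) = -15 + (N + k)**2
t(U(4), 76) + 24373 = (-15 + ((3 + 4*4) + 76)**2) + 24373 = (-15 + ((3 + 16) + 76)**2) + 24373 = (-15 + (19 + 76)**2) + 24373 = (-15 + 95**2) + 24373 = (-15 + 9025) + 24373 = 9010 + 24373 = 33383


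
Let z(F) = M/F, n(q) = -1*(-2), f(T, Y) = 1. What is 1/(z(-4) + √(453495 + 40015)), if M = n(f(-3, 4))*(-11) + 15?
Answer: -28/7896111 + 16*√493510/7896111 ≈ 0.0014199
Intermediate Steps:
n(q) = 2
M = -7 (M = 2*(-11) + 15 = -22 + 15 = -7)
z(F) = -7/F
1/(z(-4) + √(453495 + 40015)) = 1/(-7/(-4) + √(453495 + 40015)) = 1/(-7*(-¼) + √493510) = 1/(7/4 + √493510)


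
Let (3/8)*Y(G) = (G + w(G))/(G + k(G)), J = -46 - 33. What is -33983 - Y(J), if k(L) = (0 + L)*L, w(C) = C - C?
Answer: -3976007/117 ≈ -33983.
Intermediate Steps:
w(C) = 0
k(L) = L² (k(L) = L*L = L²)
J = -79
Y(G) = 8*G/(3*(G + G²)) (Y(G) = 8*((G + 0)/(G + G²))/3 = 8*(G/(G + G²))/3 = 8*G/(3*(G + G²)))
-33983 - Y(J) = -33983 - 8/(3*(1 - 79)) = -33983 - 8/(3*(-78)) = -33983 - 8*(-1)/(3*78) = -33983 - 1*(-4/117) = -33983 + 4/117 = -3976007/117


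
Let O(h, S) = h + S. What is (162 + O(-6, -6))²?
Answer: 22500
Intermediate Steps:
O(h, S) = S + h
(162 + O(-6, -6))² = (162 + (-6 - 6))² = (162 - 12)² = 150² = 22500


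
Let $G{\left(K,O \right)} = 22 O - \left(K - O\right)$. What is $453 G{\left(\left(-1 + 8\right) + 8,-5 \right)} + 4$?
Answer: $-58886$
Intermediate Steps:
$G{\left(K,O \right)} = - K + 23 O$
$453 G{\left(\left(-1 + 8\right) + 8,-5 \right)} + 4 = 453 \left(- (\left(-1 + 8\right) + 8) + 23 \left(-5\right)\right) + 4 = 453 \left(- (7 + 8) - 115\right) + 4 = 453 \left(\left(-1\right) 15 - 115\right) + 4 = 453 \left(-15 - 115\right) + 4 = 453 \left(-130\right) + 4 = -58890 + 4 = -58886$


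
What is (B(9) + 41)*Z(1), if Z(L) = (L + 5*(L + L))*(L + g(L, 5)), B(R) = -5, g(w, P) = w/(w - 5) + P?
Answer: 2277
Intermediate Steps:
g(w, P) = P + w/(-5 + w) (g(w, P) = w/(-5 + w) + P = P + w/(-5 + w))
Z(L) = 11*L*(L + (-25 + 6*L)/(-5 + L)) (Z(L) = (L + 5*(L + L))*(L + (L - 5*5 + 5*L)/(-5 + L)) = (L + 5*(2*L))*(L + (L - 25 + 5*L)/(-5 + L)) = (L + 10*L)*(L + (-25 + 6*L)/(-5 + L)) = (11*L)*(L + (-25 + 6*L)/(-5 + L)) = 11*L*(L + (-25 + 6*L)/(-5 + L)))
(B(9) + 41)*Z(1) = (-5 + 41)*(11*1*(-25 + 1 + 1²)/(-5 + 1)) = 36*(11*1*(-25 + 1 + 1)/(-4)) = 36*(11*1*(-¼)*(-23)) = 36*(253/4) = 2277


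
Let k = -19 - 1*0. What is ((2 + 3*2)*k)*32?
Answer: -4864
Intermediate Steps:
k = -19 (k = -19 + 0 = -19)
((2 + 3*2)*k)*32 = ((2 + 3*2)*(-19))*32 = ((2 + 6)*(-19))*32 = (8*(-19))*32 = -152*32 = -4864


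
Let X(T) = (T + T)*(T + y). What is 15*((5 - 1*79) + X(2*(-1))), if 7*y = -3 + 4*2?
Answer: -7230/7 ≈ -1032.9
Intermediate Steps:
y = 5/7 (y = (-3 + 4*2)/7 = (-3 + 8)/7 = (1/7)*5 = 5/7 ≈ 0.71429)
X(T) = 2*T*(5/7 + T) (X(T) = (T + T)*(T + 5/7) = (2*T)*(5/7 + T) = 2*T*(5/7 + T))
15*((5 - 1*79) + X(2*(-1))) = 15*((5 - 1*79) + 2*(2*(-1))*(5 + 7*(2*(-1)))/7) = 15*((5 - 79) + (2/7)*(-2)*(5 + 7*(-2))) = 15*(-74 + (2/7)*(-2)*(5 - 14)) = 15*(-74 + (2/7)*(-2)*(-9)) = 15*(-74 + 36/7) = 15*(-482/7) = -7230/7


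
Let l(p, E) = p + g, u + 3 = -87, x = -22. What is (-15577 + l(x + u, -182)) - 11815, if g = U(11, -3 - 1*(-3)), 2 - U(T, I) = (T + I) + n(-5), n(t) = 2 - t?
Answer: -27520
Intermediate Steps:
u = -90 (u = -3 - 87 = -90)
U(T, I) = -5 - I - T (U(T, I) = 2 - ((T + I) + (2 - 1*(-5))) = 2 - ((I + T) + (2 + 5)) = 2 - ((I + T) + 7) = 2 - (7 + I + T) = 2 + (-7 - I - T) = -5 - I - T)
g = -16 (g = -5 - (-3 - 1*(-3)) - 1*11 = -5 - (-3 + 3) - 11 = -5 - 1*0 - 11 = -5 + 0 - 11 = -16)
l(p, E) = -16 + p (l(p, E) = p - 16 = -16 + p)
(-15577 + l(x + u, -182)) - 11815 = (-15577 + (-16 + (-22 - 90))) - 11815 = (-15577 + (-16 - 112)) - 11815 = (-15577 - 128) - 11815 = -15705 - 11815 = -27520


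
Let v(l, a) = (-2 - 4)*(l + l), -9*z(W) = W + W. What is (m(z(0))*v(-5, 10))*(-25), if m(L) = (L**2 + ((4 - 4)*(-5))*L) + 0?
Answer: 0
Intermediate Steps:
z(W) = -2*W/9 (z(W) = -(W + W)/9 = -2*W/9)
v(l, a) = -12*l
m(L) = L**2 (m(L) = (L**2 + (0*(-5))*L) + 0 = (L**2 + 0*L) + 0 = (L**2 + 0) + 0 = L**2 + 0 = L**2)
(m(z(0))*v(-5, 10))*(-25) = ((-2/9*0)**2*(-12*(-5)))*(-25) = (0**2*60)*(-25) = (0*60)*(-25) = 0*(-25) = 0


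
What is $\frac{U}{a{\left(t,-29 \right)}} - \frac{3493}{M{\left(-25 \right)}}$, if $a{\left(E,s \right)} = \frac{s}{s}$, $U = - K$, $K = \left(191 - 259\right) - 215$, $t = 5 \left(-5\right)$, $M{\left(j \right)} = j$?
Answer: $\frac{10568}{25} \approx 422.72$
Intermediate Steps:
$t = -25$
$K = -283$ ($K = -68 - 215 = -283$)
$U = 283$ ($U = \left(-1\right) \left(-283\right) = 283$)
$a{\left(E,s \right)} = 1$
$\frac{U}{a{\left(t,-29 \right)}} - \frac{3493}{M{\left(-25 \right)}} = \frac{283}{1} - \frac{3493}{-25} = 283 \cdot 1 - - \frac{3493}{25} = 283 + \frac{3493}{25} = \frac{10568}{25}$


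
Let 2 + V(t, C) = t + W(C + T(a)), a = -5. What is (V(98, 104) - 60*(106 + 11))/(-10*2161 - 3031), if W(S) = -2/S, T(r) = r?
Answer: 685478/2439459 ≈ 0.28100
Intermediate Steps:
V(t, C) = -2 + t - 2/(-5 + C) (V(t, C) = -2 + (t - 2/(C - 5)) = -2 + (t - 2/(-5 + C)) = -2 + t - 2/(-5 + C))
(V(98, 104) - 60*(106 + 11))/(-10*2161 - 3031) = ((-2 + (-5 + 104)*(-2 + 98))/(-5 + 104) - 60*(106 + 11))/(-10*2161 - 3031) = ((-2 + 99*96)/99 - 60*117)/(-21610 - 3031) = ((-2 + 9504)/99 - 7020)/(-24641) = ((1/99)*9502 - 7020)*(-1/24641) = (9502/99 - 7020)*(-1/24641) = -685478/99*(-1/24641) = 685478/2439459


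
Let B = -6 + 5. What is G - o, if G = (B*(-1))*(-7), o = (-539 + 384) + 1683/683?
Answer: 99401/683 ≈ 145.54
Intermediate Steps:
B = -1
o = -104182/683 (o = -155 + 1683*(1/683) = -155 + 1683/683 = -104182/683 ≈ -152.54)
G = -7 (G = -1*(-1)*(-7) = 1*(-7) = -7)
G - o = -7 - 1*(-104182/683) = -7 + 104182/683 = 99401/683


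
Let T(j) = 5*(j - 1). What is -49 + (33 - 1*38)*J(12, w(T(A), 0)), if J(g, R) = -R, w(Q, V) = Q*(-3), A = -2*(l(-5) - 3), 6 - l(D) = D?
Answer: 1226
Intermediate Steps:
l(D) = 6 - D
A = -16 (A = -2*((6 - 1*(-5)) - 3) = -2*((6 + 5) - 3) = -2*(11 - 3) = -2*8 = -16)
T(j) = -5 + 5*j (T(j) = 5*(-1 + j) = -5 + 5*j)
w(Q, V) = -3*Q
-49 + (33 - 1*38)*J(12, w(T(A), 0)) = -49 + (33 - 1*38)*(-(-3)*(-5 + 5*(-16))) = -49 + (33 - 38)*(-(-3)*(-5 - 80)) = -49 - (-5)*(-3*(-85)) = -49 - (-5)*255 = -49 - 5*(-255) = -49 + 1275 = 1226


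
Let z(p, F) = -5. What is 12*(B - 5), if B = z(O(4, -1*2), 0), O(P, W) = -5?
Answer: -120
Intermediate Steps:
B = -5
12*(B - 5) = 12*(-5 - 5) = 12*(-10) = -120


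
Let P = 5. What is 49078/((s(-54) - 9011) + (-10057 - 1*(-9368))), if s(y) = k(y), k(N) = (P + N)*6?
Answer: -24539/4997 ≈ -4.9107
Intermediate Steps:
k(N) = 30 + 6*N (k(N) = (5 + N)*6 = 30 + 6*N)
s(y) = 30 + 6*y
49078/((s(-54) - 9011) + (-10057 - 1*(-9368))) = 49078/(((30 + 6*(-54)) - 9011) + (-10057 - 1*(-9368))) = 49078/(((30 - 324) - 9011) + (-10057 + 9368)) = 49078/((-294 - 9011) - 689) = 49078/(-9305 - 689) = 49078/(-9994) = 49078*(-1/9994) = -24539/4997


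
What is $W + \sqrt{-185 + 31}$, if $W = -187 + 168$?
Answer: $-19 + i \sqrt{154} \approx -19.0 + 12.41 i$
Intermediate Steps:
$W = -19$
$W + \sqrt{-185 + 31} = -19 + \sqrt{-185 + 31} = -19 + \sqrt{-154} = -19 + i \sqrt{154}$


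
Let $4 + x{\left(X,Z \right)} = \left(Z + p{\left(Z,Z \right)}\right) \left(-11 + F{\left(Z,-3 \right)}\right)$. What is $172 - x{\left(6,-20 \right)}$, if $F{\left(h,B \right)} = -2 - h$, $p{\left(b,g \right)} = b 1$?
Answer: $456$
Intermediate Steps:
$p{\left(b,g \right)} = b$
$x{\left(X,Z \right)} = -4 + 2 Z \left(-13 - Z\right)$ ($x{\left(X,Z \right)} = -4 + \left(Z + Z\right) \left(-11 - \left(2 + Z\right)\right) = -4 + 2 Z \left(-13 - Z\right)$)
$172 - x{\left(6,-20 \right)} = 172 - \left(-4 - -520 - 2 \left(-20\right)^{2}\right) = 172 - \left(-4 + 520 - 800\right) = 172 - -284 = 172 + 284 = 456$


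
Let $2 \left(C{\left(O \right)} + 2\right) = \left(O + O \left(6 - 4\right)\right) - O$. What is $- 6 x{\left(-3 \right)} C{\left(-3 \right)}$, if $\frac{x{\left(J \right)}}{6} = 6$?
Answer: $1080$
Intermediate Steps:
$x{\left(J \right)} = 36$ ($x{\left(J \right)} = 6 \cdot 6 = 36$)
$C{\left(O \right)} = -2 + O$ ($C{\left(O \right)} = -2 + \frac{\left(O + O \left(6 - 4\right)\right) - O}{2} = -2 + \frac{\left(O + O 2\right) - O}{2} = -2 + \frac{\left(O + 2 O\right) - O}{2} = -2 + \frac{3 O - O}{2} = -2 + \frac{2 O}{2} = -2 + O$)
$- 6 x{\left(-3 \right)} C{\left(-3 \right)} = \left(-6\right) 36 \left(-2 - 3\right) = \left(-216\right) \left(-5\right) = 1080$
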